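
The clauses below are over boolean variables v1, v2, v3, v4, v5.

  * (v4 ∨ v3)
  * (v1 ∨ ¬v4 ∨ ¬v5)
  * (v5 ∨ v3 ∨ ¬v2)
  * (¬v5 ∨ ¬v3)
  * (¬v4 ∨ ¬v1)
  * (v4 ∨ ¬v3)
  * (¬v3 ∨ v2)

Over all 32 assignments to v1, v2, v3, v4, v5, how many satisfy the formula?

The models are:
  v1=0 v2=0 v3=0 v4=1 v5=0
  v1=0 v2=1 v3=1 v4=1 v5=0
That's 2 in total.

2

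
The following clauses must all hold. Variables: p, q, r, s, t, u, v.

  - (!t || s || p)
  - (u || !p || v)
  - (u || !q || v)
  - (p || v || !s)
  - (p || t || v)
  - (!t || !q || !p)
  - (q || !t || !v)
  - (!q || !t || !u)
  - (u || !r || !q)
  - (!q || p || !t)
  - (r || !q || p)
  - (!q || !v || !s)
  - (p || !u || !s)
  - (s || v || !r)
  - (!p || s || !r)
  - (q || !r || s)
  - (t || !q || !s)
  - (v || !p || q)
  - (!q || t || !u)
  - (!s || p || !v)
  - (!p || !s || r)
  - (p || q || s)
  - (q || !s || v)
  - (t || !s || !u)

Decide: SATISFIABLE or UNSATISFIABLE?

SATISFIABLE

Try p = True.
For the remaining variables, q = True, r = False, s = False, t = False, u = False, v = True works.
Every clause has at least one true literal under this assignment.
So p=T, q=T, r=F, s=F, t=F, u=F, v=T is a satisfying assignment.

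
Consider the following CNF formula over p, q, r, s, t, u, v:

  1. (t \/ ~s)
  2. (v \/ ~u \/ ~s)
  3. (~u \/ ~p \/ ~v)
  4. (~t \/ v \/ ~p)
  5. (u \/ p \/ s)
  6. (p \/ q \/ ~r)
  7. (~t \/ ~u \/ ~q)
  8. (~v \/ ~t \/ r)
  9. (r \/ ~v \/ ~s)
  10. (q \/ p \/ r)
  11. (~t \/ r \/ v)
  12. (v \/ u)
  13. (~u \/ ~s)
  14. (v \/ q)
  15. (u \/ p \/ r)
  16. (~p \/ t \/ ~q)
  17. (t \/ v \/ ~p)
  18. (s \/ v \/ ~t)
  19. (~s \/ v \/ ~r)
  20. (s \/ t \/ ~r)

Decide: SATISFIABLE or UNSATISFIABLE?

SATISFIABLE

Try p = True.
Set q = True and propagate.
  then t is forced to True.
  then v is forced to True.
  then u is forced to False.
  then r is forced to True.
s is now unconstrained; take s = True.
So p=T, q=T, r=T, s=T, t=T, u=F, v=T is a satisfying assignment.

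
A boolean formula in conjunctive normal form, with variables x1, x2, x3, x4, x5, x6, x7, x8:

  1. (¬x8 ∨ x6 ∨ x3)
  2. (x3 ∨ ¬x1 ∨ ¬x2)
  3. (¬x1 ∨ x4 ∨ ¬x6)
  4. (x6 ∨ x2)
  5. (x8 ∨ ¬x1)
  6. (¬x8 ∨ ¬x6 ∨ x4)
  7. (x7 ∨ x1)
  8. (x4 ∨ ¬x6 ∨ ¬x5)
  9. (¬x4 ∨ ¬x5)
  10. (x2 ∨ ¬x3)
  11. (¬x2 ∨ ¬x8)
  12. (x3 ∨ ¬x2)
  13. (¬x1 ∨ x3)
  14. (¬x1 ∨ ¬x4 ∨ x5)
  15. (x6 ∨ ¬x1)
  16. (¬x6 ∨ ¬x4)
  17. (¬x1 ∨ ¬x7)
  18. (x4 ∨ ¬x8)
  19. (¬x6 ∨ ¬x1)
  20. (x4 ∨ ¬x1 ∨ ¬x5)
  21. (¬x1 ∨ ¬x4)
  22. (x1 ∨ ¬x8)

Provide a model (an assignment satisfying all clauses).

x1 = False  x2 = True  x3 = True  x4 = False  x5 = False  x6 = False  x7 = True  x8 = False

Check each clause:
  1. (¬x8 ∨ x6 ∨ x3) — ¬x8 is true.
  2. (¬x1 ∨ ¬x2 ∨ x3) — x3 is true.
  3. (¬x6 ∨ x4 ∨ ¬x1) — ¬x6 is true.
  4. (x2 ∨ x6) — x2 is true.
  5. (x8 ∨ ¬x1) — ¬x1 is true.
  6. (x4 ∨ ¬x8 ∨ ¬x6) — ¬x8 is true.
  7. (x7 ∨ x1) — x7 is true.
  8. (x4 ∨ ¬x5 ∨ ¬x6) — ¬x6 is true.
  9. (¬x4 ∨ ¬x5) — ¬x5 is true.
  10. (x2 ∨ ¬x3) — x2 is true.
  11. (¬x8 ∨ ¬x2) — ¬x8 is true.
  12. (x3 ∨ ¬x2) — x3 is true.
  13. (¬x1 ∨ x3) — x3 is true.
  14. (x5 ∨ ¬x4 ∨ ¬x1) — ¬x4 is true.
  15. (x6 ∨ ¬x1) — ¬x1 is true.
  16. (¬x6 ∨ ¬x4) — ¬x6 is true.
  17. (¬x7 ∨ ¬x1) — ¬x1 is true.
  18. (x4 ∨ ¬x8) — ¬x8 is true.
  19. (¬x1 ∨ ¬x6) — ¬x6 is true.
  20. (x4 ∨ ¬x5 ∨ ¬x1) — ¬x5 is true.
  21. (¬x1 ∨ ¬x4) — ¬x4 is true.
  22. (x1 ∨ ¬x8) — ¬x8 is true.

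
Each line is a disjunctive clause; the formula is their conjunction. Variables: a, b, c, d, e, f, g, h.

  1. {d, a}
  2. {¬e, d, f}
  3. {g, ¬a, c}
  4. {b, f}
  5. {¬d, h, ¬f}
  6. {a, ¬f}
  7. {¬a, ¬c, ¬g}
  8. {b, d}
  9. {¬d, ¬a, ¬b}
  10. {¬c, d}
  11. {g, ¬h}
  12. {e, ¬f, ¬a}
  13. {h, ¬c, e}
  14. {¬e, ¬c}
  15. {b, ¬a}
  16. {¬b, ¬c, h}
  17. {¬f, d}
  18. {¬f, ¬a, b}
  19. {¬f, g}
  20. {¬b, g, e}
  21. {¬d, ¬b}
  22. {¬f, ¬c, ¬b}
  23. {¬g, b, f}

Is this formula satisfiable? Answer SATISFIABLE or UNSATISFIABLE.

Set a = True and propagate.
  then b is forced to True.
  then d is forced to False.
  then c is forced to False.
  then g is forced to True.
  then f is forced to False.
  then e is forced to False.
h is now unconstrained; take h = False.
So a = T, b = T, c = F, d = F, e = F, f = F, g = T, h = F is a satisfying assignment.

SATISFIABLE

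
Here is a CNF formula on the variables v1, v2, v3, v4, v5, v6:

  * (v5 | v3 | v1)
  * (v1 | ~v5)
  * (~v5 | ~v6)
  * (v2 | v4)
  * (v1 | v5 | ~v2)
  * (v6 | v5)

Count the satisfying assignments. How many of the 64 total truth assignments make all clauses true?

Case analysis on v5 and v1:
  v5=1, v1=1: v3 free; 3 ways for (v2,v4,v6) × 2^1 = 6.
  v5=1, v1=0: a clause becomes empty — 0.
  v5=0, v1=1: v3 free; 3 ways for (v2,v4,v6) × 2^1 = 6.
  v5=0, v1=0: remaining (v2,v3,v4,v6) ∈ {(0,1,1,1)} — 1.
Total: 6 + 0 + 6 + 1 = 13.

13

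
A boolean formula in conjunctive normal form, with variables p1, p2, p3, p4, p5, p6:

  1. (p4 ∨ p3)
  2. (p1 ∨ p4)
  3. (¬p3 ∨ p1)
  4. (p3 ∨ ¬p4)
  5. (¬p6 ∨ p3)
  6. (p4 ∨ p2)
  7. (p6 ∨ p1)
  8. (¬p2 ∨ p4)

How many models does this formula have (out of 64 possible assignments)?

The models are:
  p1=1 p2=0 p3=1 p4=1 p5=0 p6=0
  p1=1 p2=0 p3=1 p4=1 p5=0 p6=1
  p1=1 p2=0 p3=1 p4=1 p5=1 p6=0
  p1=1 p2=0 p3=1 p4=1 p5=1 p6=1
  p1=1 p2=1 p3=1 p4=1 p5=0 p6=0
  p1=1 p2=1 p3=1 p4=1 p5=0 p6=1
  p1=1 p2=1 p3=1 p4=1 p5=1 p6=0
  p1=1 p2=1 p3=1 p4=1 p5=1 p6=1
Count: 8.

8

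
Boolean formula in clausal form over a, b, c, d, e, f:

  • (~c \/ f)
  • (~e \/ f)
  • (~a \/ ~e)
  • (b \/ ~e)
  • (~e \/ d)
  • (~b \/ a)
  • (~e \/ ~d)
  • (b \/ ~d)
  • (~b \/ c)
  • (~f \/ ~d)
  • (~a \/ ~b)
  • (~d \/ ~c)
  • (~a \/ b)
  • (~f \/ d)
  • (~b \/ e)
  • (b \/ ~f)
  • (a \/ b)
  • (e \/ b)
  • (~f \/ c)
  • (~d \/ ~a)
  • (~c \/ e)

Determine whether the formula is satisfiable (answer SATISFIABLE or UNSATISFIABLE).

b = True:
  propagation gives a=True; an empty clause results — contradiction.
b = False:
  propagation gives e=False; an empty clause results — contradiction.
Every branch closes, so no satisfying assignment exists.

UNSATISFIABLE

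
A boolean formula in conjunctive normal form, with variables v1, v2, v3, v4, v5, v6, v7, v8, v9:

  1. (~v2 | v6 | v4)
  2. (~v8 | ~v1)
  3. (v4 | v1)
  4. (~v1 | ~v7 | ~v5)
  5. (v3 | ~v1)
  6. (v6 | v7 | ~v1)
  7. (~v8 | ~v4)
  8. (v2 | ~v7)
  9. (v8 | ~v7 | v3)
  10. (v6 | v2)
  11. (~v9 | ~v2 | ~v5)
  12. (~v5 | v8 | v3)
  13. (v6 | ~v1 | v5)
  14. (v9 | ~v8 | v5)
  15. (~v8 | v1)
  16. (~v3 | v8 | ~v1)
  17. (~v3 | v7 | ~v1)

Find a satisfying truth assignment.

v1=False, v2=True, v3=True, v4=True, v5=False, v6=True, v7=True, v8=False, v9=True

v6 occurs only positively in the remaining clauses — set v6 = True.
Branch on v1: take v1 = False.
  then v4 is forced to True.
  then v8 is forced to False.
Set v2 = True and propagate.
Try v3 = True.
The remaining clauses are satisfied by v5 = False, v7 = True, v9 = True.
Check each clause:
  1. (v6 | v4 | ~v2) — v4 is true.
  2. (~v8 | ~v1) — ~v8 is true.
  3. (v1 | v4) — v4 is true.
  4. (~v7 | ~v1 | ~v5) — ~v5 is true.
  5. (v3 | ~v1) — v3 is true.
  6. (v6 | v7 | ~v1) — v7 is true.
  7. (~v4 | ~v8) — ~v8 is true.
  8. (~v7 | v2) — v2 is true.
  9. (~v7 | v8 | v3) — v3 is true.
  10. (v6 | v2) — v2 is true.
  11. (~v9 | ~v2 | ~v5) — ~v5 is true.
  12. (~v5 | v3 | v8) — v3 is true.
  13. (v5 | v6 | ~v1) — v6 is true.
  14. (~v8 | v5 | v9) — ~v8 is true.
  15. (v1 | ~v8) — ~v8 is true.
  16. (~v3 | v8 | ~v1) — ~v1 is true.
  17. (v7 | ~v1 | ~v3) — ~v1 is true.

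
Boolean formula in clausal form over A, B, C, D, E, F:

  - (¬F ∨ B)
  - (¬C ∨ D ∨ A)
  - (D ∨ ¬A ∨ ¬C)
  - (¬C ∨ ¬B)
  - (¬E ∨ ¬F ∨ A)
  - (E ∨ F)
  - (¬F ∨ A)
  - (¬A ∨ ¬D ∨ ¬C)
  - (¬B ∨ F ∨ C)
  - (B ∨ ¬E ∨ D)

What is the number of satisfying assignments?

7

Case analysis on A and C:
  A=1, C=1: a clause becomes empty — 0.
  A=1, C=0: 5 of the 16 assignments to (B,D,E,F) work.
  A=0, C=1: remaining (B,D,E,F) ∈ {(0,1,1,0)} — 1.
  A=0, C=0: remaining (B,D,E,F) ∈ {(0,1,1,0)} — 1.
Total: 0 + 5 + 1 + 1 = 7.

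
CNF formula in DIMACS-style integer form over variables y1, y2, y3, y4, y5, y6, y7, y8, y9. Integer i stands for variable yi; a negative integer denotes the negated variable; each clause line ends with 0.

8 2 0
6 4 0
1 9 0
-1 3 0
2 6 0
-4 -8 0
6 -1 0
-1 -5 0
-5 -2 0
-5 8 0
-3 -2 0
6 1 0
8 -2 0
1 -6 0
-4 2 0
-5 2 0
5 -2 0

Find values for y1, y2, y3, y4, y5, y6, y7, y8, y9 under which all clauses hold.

y1=T  y2=F  y3=T  y4=F  y5=F  y6=T  y7=T  y8=T  y9=T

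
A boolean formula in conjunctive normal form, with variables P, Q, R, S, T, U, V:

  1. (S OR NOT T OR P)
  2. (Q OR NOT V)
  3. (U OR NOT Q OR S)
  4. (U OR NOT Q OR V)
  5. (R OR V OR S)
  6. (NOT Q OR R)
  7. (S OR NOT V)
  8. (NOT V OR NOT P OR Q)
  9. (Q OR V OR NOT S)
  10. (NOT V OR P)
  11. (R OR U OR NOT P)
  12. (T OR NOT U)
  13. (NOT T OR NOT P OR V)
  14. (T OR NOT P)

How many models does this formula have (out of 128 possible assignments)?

4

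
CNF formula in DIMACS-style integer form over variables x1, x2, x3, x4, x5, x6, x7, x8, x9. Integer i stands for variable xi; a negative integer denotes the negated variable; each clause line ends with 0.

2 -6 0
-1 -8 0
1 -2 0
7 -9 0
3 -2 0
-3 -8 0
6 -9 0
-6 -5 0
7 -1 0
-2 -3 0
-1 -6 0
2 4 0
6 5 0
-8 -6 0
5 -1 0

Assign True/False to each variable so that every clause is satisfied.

x1=T, x2=F, x3=T, x4=T, x5=T, x6=F, x7=T, x8=F, x9=F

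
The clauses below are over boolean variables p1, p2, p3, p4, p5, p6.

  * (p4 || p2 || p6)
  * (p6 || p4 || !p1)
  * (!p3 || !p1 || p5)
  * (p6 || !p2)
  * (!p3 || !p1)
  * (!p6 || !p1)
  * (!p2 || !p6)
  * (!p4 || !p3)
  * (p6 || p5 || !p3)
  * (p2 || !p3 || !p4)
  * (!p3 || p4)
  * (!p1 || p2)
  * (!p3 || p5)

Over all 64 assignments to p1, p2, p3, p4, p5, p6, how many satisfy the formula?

6

Satisfying assignments:
  p1=F p2=F p3=F p4=F p5=F p6=T
  p1=F p2=F p3=F p4=F p5=T p6=T
  p1=F p2=F p3=F p4=T p5=F p6=F
  p1=F p2=F p3=F p4=T p5=F p6=T
  p1=F p2=F p3=F p4=T p5=T p6=F
  p1=F p2=F p3=F p4=T p5=T p6=T
That's 6 in total.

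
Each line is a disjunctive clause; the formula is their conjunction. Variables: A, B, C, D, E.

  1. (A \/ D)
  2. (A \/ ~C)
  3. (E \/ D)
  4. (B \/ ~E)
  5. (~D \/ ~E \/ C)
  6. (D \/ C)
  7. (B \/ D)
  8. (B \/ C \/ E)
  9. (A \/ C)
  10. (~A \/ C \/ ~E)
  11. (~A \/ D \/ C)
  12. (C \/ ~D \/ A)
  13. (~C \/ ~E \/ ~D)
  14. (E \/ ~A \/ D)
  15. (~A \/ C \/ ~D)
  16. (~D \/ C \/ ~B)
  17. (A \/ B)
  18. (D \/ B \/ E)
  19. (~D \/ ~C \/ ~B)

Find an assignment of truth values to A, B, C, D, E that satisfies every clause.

A=1, B=0, C=1, D=1, E=0

Set A = True and propagate.
Set B = False and propagate.
  then E is forced to False.
  then D is forced to True.
  then C is forced to True.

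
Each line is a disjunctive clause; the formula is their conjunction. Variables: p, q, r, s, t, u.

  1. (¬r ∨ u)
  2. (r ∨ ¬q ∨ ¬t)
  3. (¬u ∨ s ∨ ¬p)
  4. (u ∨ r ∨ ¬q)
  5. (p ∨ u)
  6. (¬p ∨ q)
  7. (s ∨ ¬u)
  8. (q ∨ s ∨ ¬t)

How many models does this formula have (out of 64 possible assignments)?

10

Case analysis on u and q:
  u=1, q=1: p free; 3 ways for (r,s,t) × 2^1 = 6.
  u=1, q=0: remaining (p,r,s,t) ∈ {(0,0,1,0); (0,0,1,1); (0,1,1,0); (0,1,1,1)} — 4.
  u=0, q=1: a clause becomes empty — 0.
  u=0, q=0: a clause becomes empty — 0.
Total: 6 + 4 + 0 + 0 = 10.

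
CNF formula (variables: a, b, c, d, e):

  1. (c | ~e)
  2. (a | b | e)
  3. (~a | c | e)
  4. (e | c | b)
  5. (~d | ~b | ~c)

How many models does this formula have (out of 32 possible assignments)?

Split on c, then e.
  c=1, e=1: a free; 3 ways for (b,d) × 2^1 = 6.
  c=1, e=0: remaining (a,b,d) ∈ {(0,1,0); (1,0,0); (1,0,1); (1,1,0)} — 4.
  c=0, e=1: a clause becomes empty — 0.
  c=0, e=0: remaining (a,b,d) ∈ {(0,1,0); (0,1,1)} — 2.
Total: 6 + 4 + 0 + 2 = 12.

12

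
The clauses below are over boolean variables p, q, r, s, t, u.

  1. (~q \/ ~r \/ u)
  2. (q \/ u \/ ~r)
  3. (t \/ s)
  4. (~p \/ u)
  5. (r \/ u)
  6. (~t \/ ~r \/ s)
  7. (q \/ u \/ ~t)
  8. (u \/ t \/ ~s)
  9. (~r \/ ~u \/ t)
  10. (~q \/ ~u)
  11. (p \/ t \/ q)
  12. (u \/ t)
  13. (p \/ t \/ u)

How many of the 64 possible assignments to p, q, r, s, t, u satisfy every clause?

The models are:
  p=F q=F r=F s=F t=T u=T
  p=F q=F r=F s=T t=T u=T
  p=F q=F r=T s=T t=T u=T
  p=T q=F r=F s=F t=T u=T
  p=T q=F r=F s=T t=F u=T
  p=T q=F r=F s=T t=T u=T
  p=T q=F r=T s=T t=T u=T
That's 7 in total.

7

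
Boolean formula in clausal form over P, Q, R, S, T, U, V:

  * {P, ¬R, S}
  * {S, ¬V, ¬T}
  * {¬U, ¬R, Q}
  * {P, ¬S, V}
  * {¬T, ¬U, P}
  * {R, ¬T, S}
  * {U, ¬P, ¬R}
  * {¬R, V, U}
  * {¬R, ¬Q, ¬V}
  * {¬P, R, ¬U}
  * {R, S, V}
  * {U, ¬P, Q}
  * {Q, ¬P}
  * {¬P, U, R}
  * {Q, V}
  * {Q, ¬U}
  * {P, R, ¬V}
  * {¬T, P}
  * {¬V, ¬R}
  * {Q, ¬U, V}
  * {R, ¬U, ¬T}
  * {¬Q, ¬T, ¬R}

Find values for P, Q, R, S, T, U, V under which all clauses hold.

T occurs only negated in the remaining clauses — set T = False.
Set P = True and propagate.
  then Q is forced to True.
For the remaining variables, R = True, S = False, U = True, V = False works.

P=True, Q=True, R=True, S=False, T=False, U=True, V=False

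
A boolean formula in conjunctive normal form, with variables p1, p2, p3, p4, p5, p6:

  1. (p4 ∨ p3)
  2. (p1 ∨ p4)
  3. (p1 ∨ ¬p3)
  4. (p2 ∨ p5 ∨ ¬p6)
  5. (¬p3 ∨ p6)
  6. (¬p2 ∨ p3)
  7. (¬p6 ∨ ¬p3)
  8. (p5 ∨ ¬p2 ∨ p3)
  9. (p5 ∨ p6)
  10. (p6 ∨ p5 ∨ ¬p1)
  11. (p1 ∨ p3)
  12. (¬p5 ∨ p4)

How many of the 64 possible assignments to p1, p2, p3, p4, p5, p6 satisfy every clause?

2

Satisfying assignments:
  p1=T p2=F p3=F p4=T p5=T p6=F
  p1=T p2=F p3=F p4=T p5=T p6=T
Count: 2.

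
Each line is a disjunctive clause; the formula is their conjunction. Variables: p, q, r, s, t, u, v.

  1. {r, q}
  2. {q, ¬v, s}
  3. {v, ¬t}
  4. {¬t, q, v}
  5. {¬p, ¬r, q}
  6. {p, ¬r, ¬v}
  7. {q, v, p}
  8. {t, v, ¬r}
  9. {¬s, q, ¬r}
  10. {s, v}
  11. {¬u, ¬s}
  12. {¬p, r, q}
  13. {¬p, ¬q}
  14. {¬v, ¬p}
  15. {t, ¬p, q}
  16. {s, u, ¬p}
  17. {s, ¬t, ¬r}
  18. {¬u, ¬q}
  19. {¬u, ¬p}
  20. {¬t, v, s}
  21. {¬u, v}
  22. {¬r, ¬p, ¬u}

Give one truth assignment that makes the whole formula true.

p=F  q=T  r=F  s=T  t=T  u=F  v=T

Set p = False and propagate.
The remaining clauses are satisfied by q = True, r = False, s = True, t = True, u = False, v = True.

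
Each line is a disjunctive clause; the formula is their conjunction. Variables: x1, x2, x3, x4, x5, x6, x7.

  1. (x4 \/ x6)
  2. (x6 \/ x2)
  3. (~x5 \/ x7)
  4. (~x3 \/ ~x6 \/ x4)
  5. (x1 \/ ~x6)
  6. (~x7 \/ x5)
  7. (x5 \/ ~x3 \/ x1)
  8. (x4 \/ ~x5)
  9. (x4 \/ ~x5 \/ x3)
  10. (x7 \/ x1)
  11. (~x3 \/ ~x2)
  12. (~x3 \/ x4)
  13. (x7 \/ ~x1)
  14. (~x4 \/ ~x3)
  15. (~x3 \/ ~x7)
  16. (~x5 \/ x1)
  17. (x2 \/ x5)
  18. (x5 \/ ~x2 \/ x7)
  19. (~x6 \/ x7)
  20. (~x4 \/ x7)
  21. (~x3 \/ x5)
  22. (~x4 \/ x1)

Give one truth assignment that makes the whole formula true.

x1 = T, x2 = T, x3 = F, x4 = T, x5 = T, x6 = T, x7 = T

Check each clause:
  1. (x4 \/ x6) — x4 is true.
  2. (x2 \/ x6) — x2 is true.
  3. (~x5 \/ x7) — x7 is true.
  4. (x4 \/ ~x6 \/ ~x3) — x4 is true.
  5. (~x6 \/ x1) — x1 is true.
  6. (x5 \/ ~x7) — x5 is true.
  7. (x5 \/ ~x3 \/ x1) — x1 is true.
  8. (~x5 \/ x4) — x4 is true.
  9. (x3 \/ ~x5 \/ x4) — x4 is true.
  10. (x1 \/ x7) — x1 is true.
  11. (~x3 \/ ~x2) — ~x3 is true.
  12. (~x3 \/ x4) — x4 is true.
  13. (~x1 \/ x7) — x7 is true.
  14. (~x4 \/ ~x3) — ~x3 is true.
  15. (~x3 \/ ~x7) — ~x3 is true.
  16. (x1 \/ ~x5) — x1 is true.
  17. (x5 \/ x2) — x2 is true.
  18. (x7 \/ ~x2 \/ x5) — x5 is true.
  19. (~x6 \/ x7) — x7 is true.
  20. (~x4 \/ x7) — x7 is true.
  21. (x5 \/ ~x3) — ~x3 is true.
  22. (~x4 \/ x1) — x1 is true.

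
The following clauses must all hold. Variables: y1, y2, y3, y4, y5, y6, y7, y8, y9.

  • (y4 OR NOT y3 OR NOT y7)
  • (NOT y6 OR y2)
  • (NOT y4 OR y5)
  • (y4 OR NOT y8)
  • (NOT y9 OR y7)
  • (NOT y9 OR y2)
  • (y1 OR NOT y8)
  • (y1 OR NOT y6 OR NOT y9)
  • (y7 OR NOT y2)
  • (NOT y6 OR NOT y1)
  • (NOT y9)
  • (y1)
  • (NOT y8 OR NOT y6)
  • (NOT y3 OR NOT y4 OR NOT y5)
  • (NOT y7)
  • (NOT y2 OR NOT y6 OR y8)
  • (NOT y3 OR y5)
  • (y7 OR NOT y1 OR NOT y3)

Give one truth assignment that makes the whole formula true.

Unit propagation: (NOT y9) forces y9 = False.
(y1) is a unit clause, so y1 = True.
Unit propagation: (NOT y6) forces y6 = False.
The clause (NOT y7) is unit: y7 must be False.
The clause (NOT y2) is unit: y2 must be False.
The clause (NOT y3) is unit: y3 must be False.
y5 occurs only positively in the remaining clauses — set y5 = True.
Pure literal: y8 appears only negated; assign y8 = False.
y4 is now unconstrained; take y4 = False.
Every clause has at least one true literal under this assignment.

y1=1, y2=0, y3=0, y4=0, y5=1, y6=0, y7=0, y8=0, y9=0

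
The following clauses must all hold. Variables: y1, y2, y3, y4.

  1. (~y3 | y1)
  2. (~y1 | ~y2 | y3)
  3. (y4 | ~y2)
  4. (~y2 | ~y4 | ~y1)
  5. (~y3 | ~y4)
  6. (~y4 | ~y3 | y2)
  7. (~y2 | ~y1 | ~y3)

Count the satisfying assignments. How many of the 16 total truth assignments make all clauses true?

6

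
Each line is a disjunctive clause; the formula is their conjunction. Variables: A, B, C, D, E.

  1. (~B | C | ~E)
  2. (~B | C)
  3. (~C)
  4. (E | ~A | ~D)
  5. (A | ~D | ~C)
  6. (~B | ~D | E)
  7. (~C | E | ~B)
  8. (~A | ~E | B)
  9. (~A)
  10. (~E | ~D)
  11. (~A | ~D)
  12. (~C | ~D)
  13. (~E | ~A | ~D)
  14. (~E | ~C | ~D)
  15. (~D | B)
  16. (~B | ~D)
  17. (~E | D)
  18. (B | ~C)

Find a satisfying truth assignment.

(~C) is a unit clause, so C = False.
Unit propagation: (~B) forces B = False.
The clause (~A) is unit: A must be False.
(~D) is a unit clause, so D = False.
(~E) is a unit clause, so E = False.

A = False, B = False, C = False, D = False, E = False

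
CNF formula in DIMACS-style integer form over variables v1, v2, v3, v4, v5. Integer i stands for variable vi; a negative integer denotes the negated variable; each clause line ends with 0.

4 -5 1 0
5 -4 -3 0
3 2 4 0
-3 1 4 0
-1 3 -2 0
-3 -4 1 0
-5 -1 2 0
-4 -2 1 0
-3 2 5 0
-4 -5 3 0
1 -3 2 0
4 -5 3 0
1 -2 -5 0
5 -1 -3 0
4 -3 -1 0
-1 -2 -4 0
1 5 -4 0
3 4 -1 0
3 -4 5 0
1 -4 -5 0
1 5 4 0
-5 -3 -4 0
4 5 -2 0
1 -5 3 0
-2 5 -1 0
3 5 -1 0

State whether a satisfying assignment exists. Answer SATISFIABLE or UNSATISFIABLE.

UNSATISFIABLE

v1 = True:
  v3 = True:
    propagation gives v5=True, v2=True, v4=True; an empty clause results — contradiction.
  v3 = False:
    propagation gives v2=False, v4=True, v5=False; an empty clause results — contradiction.
v1 = False:
  v4 = True:
    propagation gives v3=False, v2=False, v5=False; an empty clause results — contradiction.
  v4 = False:
    propagation gives v5=False; an empty clause results — contradiction.
Every branch closes, so no satisfying assignment exists.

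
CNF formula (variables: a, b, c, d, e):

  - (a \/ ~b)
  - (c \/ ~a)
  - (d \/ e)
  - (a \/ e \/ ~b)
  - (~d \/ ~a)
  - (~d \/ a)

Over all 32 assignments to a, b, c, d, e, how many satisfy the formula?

4

Satisfying assignments:
  a=0 b=0 c=0 d=0 e=1
  a=0 b=0 c=1 d=0 e=1
  a=1 b=0 c=1 d=0 e=1
  a=1 b=1 c=1 d=0 e=1
That's 4 in total.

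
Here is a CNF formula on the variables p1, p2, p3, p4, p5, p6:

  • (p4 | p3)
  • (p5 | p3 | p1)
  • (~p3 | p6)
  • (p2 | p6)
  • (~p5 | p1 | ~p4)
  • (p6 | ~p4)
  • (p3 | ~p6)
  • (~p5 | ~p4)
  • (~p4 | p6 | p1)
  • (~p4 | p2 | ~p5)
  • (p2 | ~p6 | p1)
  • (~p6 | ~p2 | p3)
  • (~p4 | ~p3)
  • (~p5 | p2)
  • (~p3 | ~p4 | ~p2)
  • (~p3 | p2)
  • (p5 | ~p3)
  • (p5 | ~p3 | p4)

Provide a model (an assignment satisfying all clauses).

Branch on p1: take p1 = False.
For the remaining variables, p2 = True, p3 = True, p4 = False, p5 = True, p6 = True works.

p1=F  p2=T  p3=T  p4=F  p5=T  p6=T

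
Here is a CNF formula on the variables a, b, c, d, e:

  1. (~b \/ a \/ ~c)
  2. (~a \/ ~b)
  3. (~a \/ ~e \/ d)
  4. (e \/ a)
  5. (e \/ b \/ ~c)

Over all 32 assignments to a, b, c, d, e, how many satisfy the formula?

Split on a, then b.
  a=1, b=1: a clause becomes empty — 0.
  a=1, b=0: remaining (c,d,e) ∈ {(0,0,0); (0,1,0); (0,1,1); (1,1,1)} — 4.
  a=0, b=1: remaining (c,d,e) ∈ {(0,0,1); (0,1,1)} — 2.
  a=0, b=0: remaining (c,d,e) ∈ {(0,0,1); (0,1,1); (1,0,1); (1,1,1)} — 4.
Total: 0 + 4 + 2 + 4 = 10.

10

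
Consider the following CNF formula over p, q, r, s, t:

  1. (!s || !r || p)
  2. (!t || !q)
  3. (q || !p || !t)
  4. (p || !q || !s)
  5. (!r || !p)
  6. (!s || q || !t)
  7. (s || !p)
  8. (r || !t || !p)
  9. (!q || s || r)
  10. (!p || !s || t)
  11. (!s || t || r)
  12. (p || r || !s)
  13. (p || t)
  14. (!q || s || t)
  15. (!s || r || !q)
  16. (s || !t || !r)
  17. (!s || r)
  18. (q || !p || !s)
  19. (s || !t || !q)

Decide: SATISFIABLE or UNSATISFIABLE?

Try p = False.
  then t is forced to True.
  then q is forced to False.
  then s is forced to False.
  then r is forced to False.
So p=F  q=F  r=F  s=F  t=T is a satisfying assignment.

SATISFIABLE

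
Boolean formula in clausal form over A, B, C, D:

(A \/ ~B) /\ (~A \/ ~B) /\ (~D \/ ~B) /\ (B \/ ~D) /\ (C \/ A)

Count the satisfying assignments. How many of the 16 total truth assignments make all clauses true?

Satisfying assignments:
  A=F B=F C=T D=F
  A=T B=F C=F D=F
  A=T B=F C=T D=F
Count: 3.

3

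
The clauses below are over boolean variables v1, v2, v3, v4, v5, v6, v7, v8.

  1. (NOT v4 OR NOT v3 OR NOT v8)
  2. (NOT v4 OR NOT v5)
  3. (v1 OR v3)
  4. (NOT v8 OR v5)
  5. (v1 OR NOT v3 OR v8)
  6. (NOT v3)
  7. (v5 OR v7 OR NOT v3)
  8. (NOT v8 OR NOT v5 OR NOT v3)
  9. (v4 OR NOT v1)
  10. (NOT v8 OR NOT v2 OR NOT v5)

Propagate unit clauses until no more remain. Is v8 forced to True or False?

False

Unit clause (NOT v3) sets v3 = False.
(v3 OR v1) with v3 = False leaves only v1, so v1 = True.
(NOT v1 OR v4) with v1 = True leaves only v4, so v4 = True.
(NOT v4 OR NOT v5): since v4 = True, the clause reduces to (NOT v5). v5 = False.
(NOT v8 OR v5) with v5 = False leaves only NOT v8, so v8 = False.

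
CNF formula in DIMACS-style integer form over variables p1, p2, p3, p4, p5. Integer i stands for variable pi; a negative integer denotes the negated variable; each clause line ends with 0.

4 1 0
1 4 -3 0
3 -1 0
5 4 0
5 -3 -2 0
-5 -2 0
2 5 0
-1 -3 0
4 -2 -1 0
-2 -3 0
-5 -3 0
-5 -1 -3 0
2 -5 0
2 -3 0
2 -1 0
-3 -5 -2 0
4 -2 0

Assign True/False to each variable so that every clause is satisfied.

p1=F, p2=T, p3=F, p4=T, p5=F

Check each clause:
  1. {p4, p1} — p4 is true.
  2. {p1, ¬p3, p4} — p4 is true.
  3. {p3, ¬p1} — ¬p1 is true.
  4. {p5, p4} — p4 is true.
  5. {¬p2, p5, ¬p3} — ¬p3 is true.
  6. {¬p5, ¬p2} — ¬p5 is true.
  7. {p5, p2} — p2 is true.
  8. {¬p3, ¬p1} — ¬p3 is true.
  9. {¬p2, p4, ¬p1} — p4 is true.
  10. {¬p3, ¬p2} — ¬p3 is true.
  11. {¬p3, ¬p5} — ¬p5 is true.
  12. {¬p5, ¬p3, ¬p1} — ¬p5 is true.
  13. {¬p5, p2} — p2 is true.
  14. {p2, ¬p3} — p2 is true.
  15. {p2, ¬p1} — p2 is true.
  16. {¬p2, ¬p5, ¬p3} — ¬p5 is true.
  17. {p4, ¬p2} — p4 is true.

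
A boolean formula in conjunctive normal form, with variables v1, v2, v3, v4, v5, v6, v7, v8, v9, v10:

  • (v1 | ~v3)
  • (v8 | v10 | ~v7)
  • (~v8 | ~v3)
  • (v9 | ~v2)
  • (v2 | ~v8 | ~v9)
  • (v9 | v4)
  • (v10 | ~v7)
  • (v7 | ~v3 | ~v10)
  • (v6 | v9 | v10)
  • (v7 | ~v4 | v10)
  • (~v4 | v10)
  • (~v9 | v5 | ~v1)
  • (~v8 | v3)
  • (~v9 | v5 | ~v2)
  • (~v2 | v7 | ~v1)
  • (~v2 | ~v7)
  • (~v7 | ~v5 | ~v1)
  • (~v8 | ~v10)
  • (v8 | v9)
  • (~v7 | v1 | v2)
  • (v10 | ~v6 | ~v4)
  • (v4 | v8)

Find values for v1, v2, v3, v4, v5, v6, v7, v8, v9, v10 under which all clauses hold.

Branch on v1: take v1 = False.
  then v3 is forced to False.
  then v8 is forced to False.
  then v9 is forced to True.
  then v4 is forced to True.
  then v10 is forced to True.
Branch on v2: take v2 = False.
  then v7 is forced to False.
v5, v6 are now unconstrained; take v5 = True, v6 = False.
Check each clause:
  1. (v1 | ~v3) — ~v3 is true.
  2. (~v7 | v10 | v8) — ~v7 is true.
  3. (~v8 | ~v3) — ~v8 is true.
  4. (~v2 | v9) — v9 is true.
  5. (v2 | ~v9 | ~v8) — ~v8 is true.
  6. (v9 | v4) — v9 is true.
  7. (v10 | ~v7) — ~v7 is true.
  8. (v7 | ~v10 | ~v3) — ~v3 is true.
  9. (v10 | v9 | v6) — v9 is true.
  10. (v10 | ~v4 | v7) — v10 is true.
  11. (v10 | ~v4) — v10 is true.
  12. (~v9 | v5 | ~v1) — v5 is true.
  13. (~v8 | v3) — ~v8 is true.
  14. (~v2 | v5 | ~v9) — v5 is true.
  15. (~v1 | v7 | ~v2) — ~v2 is true.
  16. (~v7 | ~v2) — ~v7 is true.
  17. (~v7 | ~v5 | ~v1) — ~v7 is true.
  18. (~v8 | ~v10) — ~v8 is true.
  19. (v9 | v8) — v9 is true.
  20. (v1 | ~v7 | v2) — ~v7 is true.
  21. (v10 | ~v4 | ~v6) — ~v6 is true.
  22. (v8 | v4) — v4 is true.

v1 = False  v2 = False  v3 = False  v4 = True  v5 = True  v6 = False  v7 = False  v8 = False  v9 = True  v10 = True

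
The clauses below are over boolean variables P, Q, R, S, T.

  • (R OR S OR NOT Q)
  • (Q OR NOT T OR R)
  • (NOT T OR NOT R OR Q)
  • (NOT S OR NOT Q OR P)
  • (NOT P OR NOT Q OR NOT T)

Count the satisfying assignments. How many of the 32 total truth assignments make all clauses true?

13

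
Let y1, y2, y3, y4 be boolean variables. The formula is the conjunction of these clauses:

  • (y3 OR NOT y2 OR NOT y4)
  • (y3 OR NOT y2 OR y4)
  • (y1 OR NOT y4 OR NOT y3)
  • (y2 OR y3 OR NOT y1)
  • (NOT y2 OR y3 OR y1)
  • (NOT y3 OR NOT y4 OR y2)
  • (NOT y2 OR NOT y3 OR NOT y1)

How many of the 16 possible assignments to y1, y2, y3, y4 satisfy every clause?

The models are:
  y1=0 y2=0 y3=0 y4=0
  y1=0 y2=0 y3=0 y4=1
  y1=0 y2=0 y3=1 y4=0
  y1=0 y2=1 y3=1 y4=0
  y1=1 y2=0 y3=1 y4=0
That's 5 in total.

5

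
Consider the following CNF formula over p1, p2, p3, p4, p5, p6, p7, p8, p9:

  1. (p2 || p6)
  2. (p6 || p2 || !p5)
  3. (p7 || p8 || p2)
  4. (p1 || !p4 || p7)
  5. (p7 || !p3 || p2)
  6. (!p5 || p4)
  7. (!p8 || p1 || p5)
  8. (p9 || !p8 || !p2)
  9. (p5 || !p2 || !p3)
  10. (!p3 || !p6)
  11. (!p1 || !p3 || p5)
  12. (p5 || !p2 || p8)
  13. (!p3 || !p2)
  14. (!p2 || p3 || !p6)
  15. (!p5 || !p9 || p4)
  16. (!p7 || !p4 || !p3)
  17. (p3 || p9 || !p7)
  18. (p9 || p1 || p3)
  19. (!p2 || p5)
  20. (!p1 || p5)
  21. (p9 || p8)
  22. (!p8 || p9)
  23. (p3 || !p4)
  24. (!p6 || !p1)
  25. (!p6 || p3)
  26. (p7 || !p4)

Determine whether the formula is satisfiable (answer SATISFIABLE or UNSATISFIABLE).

UNSATISFIABLE

p3 = True:
  propagation gives p6=False, p2=True; an empty clause results — contradiction.
p3 = False:
  propagation gives p4=False, p5=False, p2=False, p6=True; an empty clause results — contradiction.
Every branch closes, so no satisfying assignment exists.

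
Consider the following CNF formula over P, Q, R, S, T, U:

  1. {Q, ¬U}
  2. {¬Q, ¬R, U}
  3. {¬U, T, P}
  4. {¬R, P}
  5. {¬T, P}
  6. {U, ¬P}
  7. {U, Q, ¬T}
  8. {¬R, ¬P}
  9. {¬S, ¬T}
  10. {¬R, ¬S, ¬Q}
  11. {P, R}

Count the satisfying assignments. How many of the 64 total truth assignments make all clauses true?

3

The models are:
  P=T Q=T R=F S=F T=F U=T
  P=T Q=T R=F S=F T=T U=T
  P=T Q=T R=F S=T T=F U=T
Count: 3.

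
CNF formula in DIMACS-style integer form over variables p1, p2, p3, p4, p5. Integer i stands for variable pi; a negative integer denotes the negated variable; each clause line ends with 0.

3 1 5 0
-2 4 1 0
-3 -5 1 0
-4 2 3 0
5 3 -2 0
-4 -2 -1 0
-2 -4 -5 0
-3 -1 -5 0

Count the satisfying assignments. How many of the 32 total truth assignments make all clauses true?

Case analysis on p1 and p2:
  p1=1, p2=1: remaining (p3,p4,p5) ∈ {(0,0,1); (1,0,0)} — 2.
  p1=1, p2=0: remaining (p3,p4,p5) ∈ {(0,0,0); (0,0,1); (1,0,0); (1,1,0)} — 4.
  p1=0, p2=1: remaining (p3,p4,p5) ∈ {(1,1,0)} — 1.
  p1=0, p2=0: remaining (p3,p4,p5) ∈ {(0,0,1); (1,0,0); (1,1,0)} — 3.
Total: 2 + 4 + 1 + 3 = 10.

10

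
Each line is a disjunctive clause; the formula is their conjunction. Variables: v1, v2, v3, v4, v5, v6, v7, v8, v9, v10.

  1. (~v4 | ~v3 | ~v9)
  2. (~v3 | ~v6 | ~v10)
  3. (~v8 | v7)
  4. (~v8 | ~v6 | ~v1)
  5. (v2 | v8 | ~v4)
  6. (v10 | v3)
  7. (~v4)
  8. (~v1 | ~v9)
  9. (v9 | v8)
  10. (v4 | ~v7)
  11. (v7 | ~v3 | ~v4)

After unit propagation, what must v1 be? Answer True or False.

(~v4) stands alone — v4 = False.
(v4 | ~v7) with v4 = False leaves only ~v7, so v7 = False.
(v7 | ~v8) with v7 = False leaves only ~v8, so v8 = False.
(v9 | v8): since v8 = False, the clause reduces to (v9). v9 = True.
(~v1 | ~v9) with v9 = True leaves only ~v1, so v1 = False.

False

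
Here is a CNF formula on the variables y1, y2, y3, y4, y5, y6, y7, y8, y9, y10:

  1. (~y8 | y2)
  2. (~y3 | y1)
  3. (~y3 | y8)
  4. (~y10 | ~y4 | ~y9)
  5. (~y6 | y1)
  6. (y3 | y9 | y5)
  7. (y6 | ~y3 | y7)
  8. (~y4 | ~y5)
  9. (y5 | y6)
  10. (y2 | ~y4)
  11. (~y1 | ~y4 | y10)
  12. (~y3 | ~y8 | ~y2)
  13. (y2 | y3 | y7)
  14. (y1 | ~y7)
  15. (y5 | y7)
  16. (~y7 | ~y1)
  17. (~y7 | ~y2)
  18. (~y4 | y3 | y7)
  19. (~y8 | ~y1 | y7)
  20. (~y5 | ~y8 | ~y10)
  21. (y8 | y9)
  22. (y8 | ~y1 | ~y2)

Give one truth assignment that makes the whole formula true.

y1=F, y2=T, y3=F, y4=F, y5=T, y6=F, y7=F, y8=T, y9=T, y10=F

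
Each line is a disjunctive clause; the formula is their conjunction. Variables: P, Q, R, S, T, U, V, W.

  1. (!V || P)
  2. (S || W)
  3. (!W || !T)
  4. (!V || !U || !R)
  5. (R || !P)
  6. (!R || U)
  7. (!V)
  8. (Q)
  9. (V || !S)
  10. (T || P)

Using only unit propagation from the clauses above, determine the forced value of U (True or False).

Unit clause (!V) sets V = False.
(Q) stands alone — Q = True.
(!S || V): since V = False, the clause reduces to (!S). S = False.
(W || S) with S = False leaves only W, so W = True.
(!T || !W) with W = True leaves only !T, so T = False.
In (T || P), T is now false; P must hold, so P = True.
From (!P || R) and P = True: R = True.
In (U || !R), !R is now false; U must hold, so U = True.

True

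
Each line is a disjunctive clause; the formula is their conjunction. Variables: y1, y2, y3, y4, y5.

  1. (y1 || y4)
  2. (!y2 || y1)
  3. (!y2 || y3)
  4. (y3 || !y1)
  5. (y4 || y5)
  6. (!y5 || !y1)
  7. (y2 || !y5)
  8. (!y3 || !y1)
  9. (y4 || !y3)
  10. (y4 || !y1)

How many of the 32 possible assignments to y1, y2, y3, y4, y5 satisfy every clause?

2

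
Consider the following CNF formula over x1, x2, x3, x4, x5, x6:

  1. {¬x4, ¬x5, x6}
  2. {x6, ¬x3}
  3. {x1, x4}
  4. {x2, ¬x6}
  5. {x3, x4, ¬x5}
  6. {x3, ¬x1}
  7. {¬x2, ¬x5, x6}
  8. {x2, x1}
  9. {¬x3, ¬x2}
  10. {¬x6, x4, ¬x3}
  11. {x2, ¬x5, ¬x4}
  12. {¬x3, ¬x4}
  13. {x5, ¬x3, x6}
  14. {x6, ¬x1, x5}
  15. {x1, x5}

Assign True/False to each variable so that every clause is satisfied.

x1=0, x2=1, x3=0, x4=1, x5=1, x6=1

Branch on x1: take x1 = False.
  then x4 is forced to True.
  then x2 is forced to True.
  then x3 is forced to False.
  then x5 is forced to True.
  then x6 is forced to True.
Every clause has at least one true literal under this assignment.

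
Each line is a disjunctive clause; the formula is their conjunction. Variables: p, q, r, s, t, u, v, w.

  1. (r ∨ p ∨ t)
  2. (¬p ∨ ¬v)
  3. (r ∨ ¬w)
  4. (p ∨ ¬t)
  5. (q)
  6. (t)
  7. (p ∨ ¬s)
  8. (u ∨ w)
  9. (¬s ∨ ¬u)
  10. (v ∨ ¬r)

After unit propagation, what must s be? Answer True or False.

False

(q) stands alone — q = True.
(t) is a unit clause: t = True.
In (¬t ∨ p), ¬t is now false; p must hold, so p = True.
From (¬p ∨ ¬v) and p = True: v = False.
From (¬r ∨ v) and v = False: r = False.
(¬w ∨ r) with r = False leaves only ¬w, so w = False.
(u ∨ w) with w = False leaves only u, so u = True.
From (¬u ∨ ¬s) and u = True: s = False.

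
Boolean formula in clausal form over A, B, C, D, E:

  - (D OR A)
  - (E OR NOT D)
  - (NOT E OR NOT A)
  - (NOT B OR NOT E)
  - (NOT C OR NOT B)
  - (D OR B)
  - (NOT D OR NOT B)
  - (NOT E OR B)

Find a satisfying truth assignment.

A = True  B = True  C = False  D = False  E = False

Check each clause:
  1. (D OR A) — A is true.
  2. (NOT D OR E) — NOT D is true.
  3. (NOT A OR NOT E) — NOT E is true.
  4. (NOT E OR NOT B) — NOT E is true.
  5. (NOT C OR NOT B) — NOT C is true.
  6. (D OR B) — B is true.
  7. (NOT D OR NOT B) — NOT D is true.
  8. (NOT E OR B) — B is true.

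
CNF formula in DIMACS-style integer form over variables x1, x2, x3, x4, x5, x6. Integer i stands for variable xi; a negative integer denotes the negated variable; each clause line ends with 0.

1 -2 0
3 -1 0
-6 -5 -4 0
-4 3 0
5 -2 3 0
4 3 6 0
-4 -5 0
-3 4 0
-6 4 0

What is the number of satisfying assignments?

6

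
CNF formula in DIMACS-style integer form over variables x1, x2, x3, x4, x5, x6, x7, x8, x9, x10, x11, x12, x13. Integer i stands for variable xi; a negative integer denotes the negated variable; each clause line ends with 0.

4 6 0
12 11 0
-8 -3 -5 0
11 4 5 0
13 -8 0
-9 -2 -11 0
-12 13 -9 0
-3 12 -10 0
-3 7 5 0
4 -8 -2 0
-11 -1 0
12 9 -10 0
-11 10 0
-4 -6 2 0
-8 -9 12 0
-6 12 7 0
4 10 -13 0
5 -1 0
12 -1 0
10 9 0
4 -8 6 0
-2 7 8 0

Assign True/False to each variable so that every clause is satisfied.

x1 occurs only negated in the remaining clauses — set x1 = False.
Pure literal: x3 appears only negated; assign x3 = False.
Set x2 = False and propagate.
Try x4 = True.
  then x6 is forced to False.
The remaining clauses are satisfied by x5 = True, x7 = False, x8 = False, x9 = False, x10 = True, x11 = False, x12 = True, x13 = False.

x1=0, x2=0, x3=0, x4=1, x5=1, x6=0, x7=0, x8=0, x9=0, x10=1, x11=0, x12=1, x13=0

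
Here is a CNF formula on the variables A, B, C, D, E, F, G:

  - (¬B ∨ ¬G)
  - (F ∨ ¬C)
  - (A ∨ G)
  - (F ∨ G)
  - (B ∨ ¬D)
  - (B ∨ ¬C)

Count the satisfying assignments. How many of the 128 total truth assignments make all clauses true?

Split on B, then G.
  B=1, G=1: a clause becomes empty — 0.
  B=1, G=0: forces A=1; F=1; C, D, E free → 2^3 = 8.
  B=0, G=1: forces C=0; D=0; A, E, F free → 2^3 = 8.
  B=0, G=0: remaining (A,C,D,E,F) ∈ {(1,0,0,0,1); (1,0,0,1,1)} — 2.
Total: 0 + 8 + 8 + 2 = 18.

18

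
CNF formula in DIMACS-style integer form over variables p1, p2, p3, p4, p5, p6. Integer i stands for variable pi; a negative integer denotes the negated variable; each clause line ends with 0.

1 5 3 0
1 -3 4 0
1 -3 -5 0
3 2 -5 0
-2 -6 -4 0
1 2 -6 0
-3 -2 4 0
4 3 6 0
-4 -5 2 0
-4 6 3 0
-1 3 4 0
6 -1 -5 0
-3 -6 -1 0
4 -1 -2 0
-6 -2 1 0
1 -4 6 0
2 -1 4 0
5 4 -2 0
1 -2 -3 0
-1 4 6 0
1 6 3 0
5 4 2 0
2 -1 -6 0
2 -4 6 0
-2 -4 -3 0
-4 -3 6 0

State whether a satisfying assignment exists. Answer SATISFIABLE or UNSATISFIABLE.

UNSATISFIABLE

p4 = True:
  p6 = True:
    propagation gives p2=False, p1=True; an empty clause results — contradiction.
  p6 = False:
    propagation gives p3=True; an empty clause results — contradiction.
p4 = False:
  p1 = True:
    propagation gives p3=True, p2=False; an empty clause results — contradiction.
  p1 = False:
    propagation gives p3=False, p5=True, p2=True, p6=True; an empty clause results — contradiction.
Every branch closes, so no satisfying assignment exists.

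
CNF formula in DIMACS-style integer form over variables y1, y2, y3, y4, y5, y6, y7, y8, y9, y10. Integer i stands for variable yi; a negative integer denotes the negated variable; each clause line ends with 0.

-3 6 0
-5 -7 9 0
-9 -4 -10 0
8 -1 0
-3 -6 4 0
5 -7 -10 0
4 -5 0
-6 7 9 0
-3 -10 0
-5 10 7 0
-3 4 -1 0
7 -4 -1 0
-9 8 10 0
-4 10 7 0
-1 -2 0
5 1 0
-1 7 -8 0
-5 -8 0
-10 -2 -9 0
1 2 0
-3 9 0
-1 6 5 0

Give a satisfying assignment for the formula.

y1=True, y2=False, y3=True, y4=True, y5=False, y6=True, y7=True, y8=True, y9=True, y10=False

Set y1 = True and propagate.
  then y8 is forced to True.
  then y2 is forced to False.
  then y7 is forced to True.
  then y5 is forced to False.
  then y10 is forced to False.
  then y6 is forced to True.
Set y3 = True and propagate.
  then y4 is forced to True.
  then y9 is forced to True.
Every clause has at least one true literal under this assignment.
Check each clause:
  1. {¬y3, y6} — y6 is true.
  2. {¬y7, y9, ¬y5} — ¬y5 is true.
  3. {¬y4, ¬y10, ¬y9} — ¬y10 is true.
  4. {¬y1, y8} — y8 is true.
  5. {¬y3, y4, ¬y6} — y4 is true.
  6. {¬y10, ¬y7, y5} — ¬y10 is true.
  7. {¬y5, y4} — ¬y5 is true.
  8. {y9, ¬y6, y7} — y9 is true.
  9. {¬y10, ¬y3} — ¬y10 is true.
  10. {y10, ¬y5, y7} — ¬y5 is true.
  11. {¬y3, ¬y1, y4} — y4 is true.
  12. {y7, ¬y4, ¬y1} — y7 is true.
  13. {¬y9, y10, y8} — y8 is true.
  14. {¬y4, y7, y10} — y7 is true.
  15. {¬y2, ¬y1} — ¬y2 is true.
  16. {y5, y1} — y1 is true.
  17. {y7, ¬y1, ¬y8} — y7 is true.
  18. {¬y8, ¬y5} — ¬y5 is true.
  19. {¬y9, ¬y10, ¬y2} — ¬y10 is true.
  20. {y1, y2} — y1 is true.
  21. {y9, ¬y3} — y9 is true.
  22. {y5, y6, ¬y1} — y6 is true.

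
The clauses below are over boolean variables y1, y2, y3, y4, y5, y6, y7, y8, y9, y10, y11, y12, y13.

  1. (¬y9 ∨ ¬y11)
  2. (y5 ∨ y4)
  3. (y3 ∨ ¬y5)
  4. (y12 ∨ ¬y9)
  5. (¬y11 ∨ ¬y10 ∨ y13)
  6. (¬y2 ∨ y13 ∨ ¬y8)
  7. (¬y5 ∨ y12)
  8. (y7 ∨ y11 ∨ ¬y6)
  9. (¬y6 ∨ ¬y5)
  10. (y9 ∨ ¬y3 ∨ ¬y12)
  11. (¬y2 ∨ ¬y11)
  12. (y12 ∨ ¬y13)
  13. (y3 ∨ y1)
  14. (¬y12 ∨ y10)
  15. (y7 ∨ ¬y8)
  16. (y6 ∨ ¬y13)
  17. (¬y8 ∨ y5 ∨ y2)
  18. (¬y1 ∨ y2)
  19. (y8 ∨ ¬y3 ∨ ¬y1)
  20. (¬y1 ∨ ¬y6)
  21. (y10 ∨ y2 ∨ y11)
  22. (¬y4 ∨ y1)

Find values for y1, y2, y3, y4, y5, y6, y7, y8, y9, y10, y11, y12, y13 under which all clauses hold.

y1=False  y2=False  y3=True  y4=False  y5=True  y6=False  y7=False  y8=False  y9=True  y10=True  y11=False  y12=True  y13=False

Check each clause:
  1. (¬y11 ∨ ¬y9) — ¬y11 is true.
  2. (y5 ∨ y4) — y5 is true.
  3. (y3 ∨ ¬y5) — y3 is true.
  4. (y12 ∨ ¬y9) — y12 is true.
  5. (¬y10 ∨ ¬y11 ∨ y13) — ¬y11 is true.
  6. (y13 ∨ ¬y2 ∨ ¬y8) — ¬y8 is true.
  7. (y12 ∨ ¬y5) — y12 is true.
  8. (¬y6 ∨ y7 ∨ y11) — ¬y6 is true.
  9. (¬y5 ∨ ¬y6) — ¬y6 is true.
  10. (y9 ∨ ¬y3 ∨ ¬y12) — y9 is true.
  11. (¬y11 ∨ ¬y2) — ¬y11 is true.
  12. (y12 ∨ ¬y13) — ¬y13 is true.
  13. (y1 ∨ y3) — y3 is true.
  14. (y10 ∨ ¬y12) — y10 is true.
  15. (¬y8 ∨ y7) — ¬y8 is true.
  16. (¬y13 ∨ y6) — ¬y13 is true.
  17. (y5 ∨ ¬y8 ∨ y2) — ¬y8 is true.
  18. (¬y1 ∨ y2) — ¬y1 is true.
  19. (y8 ∨ ¬y3 ∨ ¬y1) — ¬y1 is true.
  20. (¬y1 ∨ ¬y6) — ¬y6 is true.
  21. (y10 ∨ y11 ∨ y2) — y10 is true.
  22. (¬y4 ∨ y1) — ¬y4 is true.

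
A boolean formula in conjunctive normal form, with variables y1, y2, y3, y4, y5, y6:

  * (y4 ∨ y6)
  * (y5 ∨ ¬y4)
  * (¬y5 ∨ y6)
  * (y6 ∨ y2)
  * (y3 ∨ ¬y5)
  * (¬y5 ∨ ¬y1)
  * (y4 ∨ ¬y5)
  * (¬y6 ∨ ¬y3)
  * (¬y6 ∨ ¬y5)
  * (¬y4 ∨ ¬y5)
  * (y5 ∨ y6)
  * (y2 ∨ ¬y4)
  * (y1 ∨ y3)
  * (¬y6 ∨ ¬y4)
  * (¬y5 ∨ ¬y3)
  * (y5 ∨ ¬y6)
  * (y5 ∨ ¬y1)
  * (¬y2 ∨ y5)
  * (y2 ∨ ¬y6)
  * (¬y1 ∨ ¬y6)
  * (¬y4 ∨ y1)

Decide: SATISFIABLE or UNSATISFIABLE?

y5 = True:
  propagation gives y6=True; an empty clause results — contradiction.
y5 = False:
  propagation gives y4=False, y6=True; an empty clause results — contradiction.
Every branch closes, so no satisfying assignment exists.

UNSATISFIABLE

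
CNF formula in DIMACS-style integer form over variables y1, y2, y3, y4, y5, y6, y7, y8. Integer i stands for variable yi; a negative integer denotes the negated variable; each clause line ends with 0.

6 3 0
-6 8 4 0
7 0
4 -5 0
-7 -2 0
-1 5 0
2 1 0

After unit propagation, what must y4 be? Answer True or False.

Unit clause (y7) sets y7 = True.
From (~y2 \/ ~y7) and y7 = True: y2 = False.
(y1 \/ y2) with y2 = False leaves only y1, so y1 = True.
From (~y1 \/ y5) and y1 = True: y5 = True.
(~y5 \/ y4): since y5 = True, the clause reduces to (y4). y4 = True.

True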